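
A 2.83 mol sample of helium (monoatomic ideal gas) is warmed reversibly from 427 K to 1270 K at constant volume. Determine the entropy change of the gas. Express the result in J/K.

At constant volume, ΔS = nC_V ln(T₂/T₁) with C_V = 3R/2 = 12.47 J mol⁻¹ K⁻¹.
ΔS = 2.83 × 12.47 × ln(1270/427) = 38.5 J/K.

ΔS = 38.5 J/K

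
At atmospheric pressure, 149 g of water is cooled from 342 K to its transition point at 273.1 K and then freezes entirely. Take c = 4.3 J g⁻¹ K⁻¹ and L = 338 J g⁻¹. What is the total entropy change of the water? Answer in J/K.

Cooling step: ΔS₁ = m c ln(T_tr/T_i) = 149 × 4.3 × ln(273.1/342) = -144.14 J/K.
Phase change: ΔS₂ = −mL/T_tr = −149 × 338 / 273.1 = -184.41 J/K.
ΔS_total = (-144.14) + (-184.41) = -329 J/K.

ΔS = -329 J/K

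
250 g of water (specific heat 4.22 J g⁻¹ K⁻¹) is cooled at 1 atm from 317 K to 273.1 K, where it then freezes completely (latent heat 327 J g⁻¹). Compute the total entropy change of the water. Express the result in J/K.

ΔS = -457 J/K

Cooling step: ΔS₁ = m c ln(T_tr/T_i) = 250 × 4.22 × ln(273.1/317) = -157.3 J/K.
Phase change: ΔS₂ = −mL/T_tr = −250 × 327 / 273.1 = -299.3 J/K.
ΔS_total = (-157.3) + (-299.3) = -457 J/K.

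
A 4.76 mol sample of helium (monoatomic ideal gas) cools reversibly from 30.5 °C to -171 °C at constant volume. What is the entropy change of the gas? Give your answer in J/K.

In kelvin: T₁ = 303.65 K, T₂ = 102.15 K. At constant volume, ΔS = nC_V ln(T₂/T₁) with C_V = 3R/2 = 12.47 J mol⁻¹ K⁻¹.
ΔS = 4.76 × 12.47 × ln(102.15/303.65) = -64.7 J/K.

ΔS = -64.7 J/K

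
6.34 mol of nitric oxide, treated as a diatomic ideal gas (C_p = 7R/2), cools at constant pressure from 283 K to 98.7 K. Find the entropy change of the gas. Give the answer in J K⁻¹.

At constant pressure, ΔS = nC_p ln(T₂/T₁) with C_p = 7R/2 = 29.1 J mol⁻¹ K⁻¹.
ΔS = 6.34 × 29.1 × ln(98.7/283) = -194 J/K.

ΔS = -194 J/K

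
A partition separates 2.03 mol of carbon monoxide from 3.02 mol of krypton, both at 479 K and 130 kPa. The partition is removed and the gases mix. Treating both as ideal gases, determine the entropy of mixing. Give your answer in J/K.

Mole fractions: x_A = 2.03/5.05 = 0.402, x_B = 0.598.
ΔS_mix = −R(n_A ln x_A + n_B ln x_B) = −8.314 × (2.03 ln 0.402 + 3.02 ln 0.598) = 28.3 J/K.

ΔS_mix = 28.3 J/K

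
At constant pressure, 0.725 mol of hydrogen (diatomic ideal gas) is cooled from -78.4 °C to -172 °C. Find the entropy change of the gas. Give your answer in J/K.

ΔS = -13.8 J/K

In kelvin: T₁ = 194.75 K, T₂ = 101.15 K. At constant pressure, ΔS = nC_p ln(T₂/T₁) with C_p = 7R/2 = 29.1 J mol⁻¹ K⁻¹.
ΔS = 0.725 × 29.1 × ln(101.15/194.75) = -13.8 J/K.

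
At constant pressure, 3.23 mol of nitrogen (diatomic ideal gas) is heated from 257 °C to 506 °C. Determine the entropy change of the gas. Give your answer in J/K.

In kelvin: T₁ = 530.15 K, T₂ = 779.15 K. At constant pressure, ΔS = nC_p ln(T₂/T₁) with C_p = 7R/2 = 29.1 J mol⁻¹ K⁻¹.
ΔS = 3.23 × 29.1 × ln(779.15/530.15) = 36.2 J/K.

ΔS = 36.2 J/K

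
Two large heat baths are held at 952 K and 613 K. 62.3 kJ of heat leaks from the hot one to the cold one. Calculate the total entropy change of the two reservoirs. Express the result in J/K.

ΔS_total = 36.2 J/K

ΔS_hot = −Q/T_H = −62300/952 = -65.44 J/K and ΔS_cold = +Q/T_C = 62300/613 = 101.6 J/K.
ΔS_total = -65.44 + 101.6 = 36.2 J/K, positive as the second law requires.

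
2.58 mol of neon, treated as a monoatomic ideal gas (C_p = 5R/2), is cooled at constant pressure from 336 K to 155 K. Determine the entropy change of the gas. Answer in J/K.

At constant pressure, ΔS = nC_p ln(T₂/T₁) with C_p = 5R/2 = 20.79 J mol⁻¹ K⁻¹.
ΔS = 2.58 × 20.79 × ln(155/336) = -41.5 J/K.

ΔS = -41.5 J/K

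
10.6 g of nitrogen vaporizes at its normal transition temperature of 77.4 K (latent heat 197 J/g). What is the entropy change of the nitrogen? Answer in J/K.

Heat absorbed by the substance: Q = mL = 10.6 × 197 = 2088.2 J.
At constant T, ΔS = Q_rev/T = 2088.2 / 77.4 = 27 J/K.

ΔS = 27 J/K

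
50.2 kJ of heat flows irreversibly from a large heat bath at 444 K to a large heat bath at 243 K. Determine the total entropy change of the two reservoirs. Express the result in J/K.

ΔS_total = 93.5 J/K

ΔS_hot = −Q/T_H = −50200/444 = -113.1 J/K and ΔS_cold = +Q/T_C = 50200/243 = 206.6 J/K.
ΔS_total = -113.1 + 206.6 = 93.5 J/K, positive as the second law requires.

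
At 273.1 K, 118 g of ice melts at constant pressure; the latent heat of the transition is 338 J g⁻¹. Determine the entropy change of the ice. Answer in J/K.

Heat absorbed by the substance: Q = mL = 118 × 338 = 39884 J.
At constant T, ΔS = Q_rev/T = 39884 / 273.1 = 146 J/K.

ΔS = 146 J/K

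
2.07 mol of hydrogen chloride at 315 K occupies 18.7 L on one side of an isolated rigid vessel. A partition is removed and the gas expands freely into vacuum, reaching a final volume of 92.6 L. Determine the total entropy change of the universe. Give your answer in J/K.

For an ideal gas in free expansion Q = 0 and W = 0, so T is unchanged.
Entropy is a state function; using a reversible isothermal path, ΔS_gas = nR ln(V₂/V₁) = 2.07 × 8.314 × ln(92.6/18.7) = 27.5 J/K.
The insulated surroundings exchange no heat, so ΔS_surr = 0 and ΔS_universe = ΔS_gas.

ΔS_universe = 27.5 J/K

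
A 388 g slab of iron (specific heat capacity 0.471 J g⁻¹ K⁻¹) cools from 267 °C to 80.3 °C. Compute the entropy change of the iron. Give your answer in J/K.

ΔS = -77.5 J/K

In kelvin: T₁ = 540.15 K, T₂ = 353.45 K. ΔS = ∫dQ_rev/T = m c ln(T₂/T₁) = 388 × 0.471 × ln(353.45/540.15) = -77.5 J/K.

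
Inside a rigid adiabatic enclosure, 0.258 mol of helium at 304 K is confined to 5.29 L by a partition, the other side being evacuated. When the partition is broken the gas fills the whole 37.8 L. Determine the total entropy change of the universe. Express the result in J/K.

For an ideal gas in free expansion Q = 0 and W = 0, so T is unchanged.
Entropy is a state function; using a reversible isothermal path, ΔS_gas = nR ln(V₂/V₁) = 0.258 × 8.314 × ln(37.8/5.29) = 4.22 J/K.
The insulated surroundings exchange no heat, so ΔS_surr = 0 and ΔS_universe = ΔS_gas.

ΔS_universe = 4.22 J/K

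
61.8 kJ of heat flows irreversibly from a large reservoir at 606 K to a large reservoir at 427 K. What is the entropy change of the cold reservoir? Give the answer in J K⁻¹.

ΔS_cold = 145 J/K

The cold reservoir gains heat Q, so ΔS_cold = +Q/T_C = 61800/427 = 145 J/K.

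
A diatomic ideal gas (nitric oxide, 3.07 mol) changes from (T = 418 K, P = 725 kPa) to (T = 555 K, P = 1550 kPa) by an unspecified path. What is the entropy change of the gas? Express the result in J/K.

ΔS = nC_p ln(T₂/T₁) − nR ln(P₂/P₁), with C_p = 7R/2 = 29.1 J mol⁻¹ K⁻¹ for a diatomic ideal gas.
ΔS = 3.07 × [29.1 × ln(555/418) − 8.314 × ln(1550/725)] = 5.93 J/K.

ΔS = 5.93 J/K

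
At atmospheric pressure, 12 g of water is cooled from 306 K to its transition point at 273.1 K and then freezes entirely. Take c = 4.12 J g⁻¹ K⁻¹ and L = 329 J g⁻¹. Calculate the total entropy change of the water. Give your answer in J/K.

Cooling step: ΔS₁ = m c ln(T_tr/T_i) = 12 × 4.12 × ln(273.1/306) = -5.624 J/K.
Phase change: ΔS₂ = −mL/T_tr = −12 × 329 / 273.1 = -14.46 J/K.
ΔS_total = (-5.624) + (-14.46) = -20.1 J/K.

ΔS = -20.1 J/K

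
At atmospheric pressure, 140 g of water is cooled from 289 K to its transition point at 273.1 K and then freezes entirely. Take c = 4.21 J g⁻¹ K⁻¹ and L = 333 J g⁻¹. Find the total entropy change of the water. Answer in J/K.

Cooling step: ΔS₁ = m c ln(T_tr/T_i) = 140 × 4.21 × ln(273.1/289) = -33.35 J/K.
Phase change: ΔS₂ = −mL/T_tr = −140 × 333 / 273.1 = -170.7 J/K.
ΔS_total = (-33.35) + (-170.7) = -204 J/K.

ΔS = -204 J/K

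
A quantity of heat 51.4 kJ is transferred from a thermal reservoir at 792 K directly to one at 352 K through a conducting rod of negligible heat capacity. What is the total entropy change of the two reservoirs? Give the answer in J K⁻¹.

ΔS_hot = −Q/T_H = −51400/792 = -64.9 J/K and ΔS_cold = +Q/T_C = 51400/352 = 146 J/K.
ΔS_total = -64.9 + 146 = 81.1 J/K, positive as the second law requires.

ΔS_total = 81.1 J/K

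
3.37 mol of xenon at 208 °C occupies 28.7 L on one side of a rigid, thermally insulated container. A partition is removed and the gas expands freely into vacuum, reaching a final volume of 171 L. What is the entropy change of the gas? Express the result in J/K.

No heat is exchanged and no work is done, so the ideal-gas temperature stays constant.
Entropy is a state function; using a reversible isothermal path, ΔS_gas = nR ln(V₂/V₁) = 3.37 × 8.314 × ln(171/28.7) = 50 J/K.

ΔS_gas = 50 J/K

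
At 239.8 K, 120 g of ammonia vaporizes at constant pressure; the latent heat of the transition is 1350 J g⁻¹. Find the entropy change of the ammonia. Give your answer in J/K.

ΔS = 676 J/K

Heat absorbed by the substance: Q = mL = 120 × 1350 = 162000 J.
At constant T, ΔS = Q_rev/T = 162000 / 239.8 = 676 J/K.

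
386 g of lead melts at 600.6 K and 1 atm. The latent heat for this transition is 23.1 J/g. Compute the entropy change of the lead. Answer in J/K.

ΔS = 14.8 J/K

Heat absorbed by the substance: Q = mL = 386 × 23.1 = 8916.6 J.
At constant T, ΔS = Q_rev/T = 8916.6 / 600.6 = 14.8 J/K.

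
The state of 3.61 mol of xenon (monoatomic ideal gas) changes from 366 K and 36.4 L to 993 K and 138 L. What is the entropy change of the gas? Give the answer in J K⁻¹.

ΔS = 84.9 J/K

Entropy is a state function: ΔS = nC_V ln(T₂/T₁) + nR ln(V₂/V₁), with C_V = 3R/2 = 12.47 J mol⁻¹ K⁻¹ for a monoatomic ideal gas.
ΔS = 3.61 × [12.47 × ln(993/366) + 8.314 × ln(138/36.4)] = 84.9 J/K.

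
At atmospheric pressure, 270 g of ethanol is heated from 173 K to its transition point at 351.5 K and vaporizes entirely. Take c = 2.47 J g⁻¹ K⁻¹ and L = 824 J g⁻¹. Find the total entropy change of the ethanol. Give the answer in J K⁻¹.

Warming step: ΔS₁ = m c ln(T_tr/T_i) = 270 × 2.47 × ln(351.5/173) = 472.8 J/K.
Phase change: ΔS₂ = +mL/T_tr = 270 × 824 / 351.5 = 632.9 J/K.
ΔS_total = (472.8) + (632.9) = 1110 J/K.

ΔS = 1110 J/K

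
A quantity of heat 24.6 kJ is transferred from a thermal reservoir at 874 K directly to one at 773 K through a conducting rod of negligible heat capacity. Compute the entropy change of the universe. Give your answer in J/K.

ΔS_total = 3.68 J/K

ΔS_hot = −Q/T_H = −24600/874 = -28.146 J/K and ΔS_cold = +Q/T_C = 24600/773 = 31.824 J/K.
ΔS_total = -28.146 + 31.824 = 3.68 J/K, positive as the second law requires.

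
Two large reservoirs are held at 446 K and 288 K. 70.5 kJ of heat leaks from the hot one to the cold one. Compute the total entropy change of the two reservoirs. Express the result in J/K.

ΔS_total = 86.7 J/K

ΔS_hot = −Q/T_H = −70500/446 = -158.1 J/K and ΔS_cold = +Q/T_C = 70500/288 = 244.8 J/K.
ΔS_total = -158.1 + 244.8 = 86.7 J/K, positive as the second law requires.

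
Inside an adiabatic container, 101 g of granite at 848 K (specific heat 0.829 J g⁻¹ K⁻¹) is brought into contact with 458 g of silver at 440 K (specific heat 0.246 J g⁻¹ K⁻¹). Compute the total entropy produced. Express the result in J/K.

Energy balance: T_f = (m₁c₁T₁ + m₂c₂T₂)/(m₁c₁ + m₂c₂) = 613.94 K.
ΔS₁ = m₁c₁ ln(T_f/T₁) = 83.729 × ln(613.94/848) = -27.04 J/K.
ΔS₂ = m₂c₂ ln(T_f/T₂) = 112.668 × ln(613.94/440) = 37.53 J/K.
ΔS_total = -27.04 + 37.53 = 10.5 J/K.

ΔS_total = 10.5 J/K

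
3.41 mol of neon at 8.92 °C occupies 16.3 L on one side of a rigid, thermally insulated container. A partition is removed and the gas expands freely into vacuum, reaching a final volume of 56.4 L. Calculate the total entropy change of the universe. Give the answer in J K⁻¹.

ΔS_universe = 35.2 J/K

No heat is exchanged and no work is done, so the ideal-gas temperature stays constant.
Entropy is a state function; using a reversible isothermal path, ΔS_gas = nR ln(V₂/V₁) = 3.41 × 8.314 × ln(56.4/16.3) = 35.2 J/K.
The insulated surroundings exchange no heat, so ΔS_surr = 0 and ΔS_universe = ΔS_gas.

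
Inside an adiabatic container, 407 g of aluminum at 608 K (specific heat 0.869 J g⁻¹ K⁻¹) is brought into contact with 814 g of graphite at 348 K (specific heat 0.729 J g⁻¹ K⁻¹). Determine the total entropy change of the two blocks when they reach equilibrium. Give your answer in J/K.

Energy balance: T_f = (m₁c₁T₁ + m₂c₂T₂)/(m₁c₁ + m₂c₂) = 445.09 K.
ΔS₁ = m₁c₁ ln(T_f/T₁) = 353.683 × ln(445.09/608) = -110.3 J/K.
ΔS₂ = m₂c₂ ln(T_f/T₂) = 593.406 × ln(445.09/348) = 146 J/K.
ΔS_total = -110.3 + 146 = 35.7 J/K.

ΔS_total = 35.7 J/K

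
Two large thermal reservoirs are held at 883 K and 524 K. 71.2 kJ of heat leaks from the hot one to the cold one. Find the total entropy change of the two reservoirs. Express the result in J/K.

ΔS_hot = −Q/T_H = −71200/883 = -80.634 J/K and ΔS_cold = +Q/T_C = 71200/524 = 135.88 J/K.
ΔS_total = -80.634 + 135.88 = 55.2 J/K, positive as the second law requires.

ΔS_total = 55.2 J/K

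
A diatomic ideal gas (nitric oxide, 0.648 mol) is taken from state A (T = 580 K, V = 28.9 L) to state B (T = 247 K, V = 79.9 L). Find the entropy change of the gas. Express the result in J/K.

ΔS = -6.02 J/K

Entropy is a state function: ΔS = nC_V ln(T₂/T₁) + nR ln(V₂/V₁), with C_V = 5R/2 = 20.79 J mol⁻¹ K⁻¹ for a diatomic ideal gas.
ΔS = 0.648 × [20.79 × ln(247/580) + 8.314 × ln(79.9/28.9)] = -6.02 J/K.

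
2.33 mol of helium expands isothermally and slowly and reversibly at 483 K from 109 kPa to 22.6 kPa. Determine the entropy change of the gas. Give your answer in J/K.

ΔS_gas = 30.5 J/K

For an isothermal ideal gas ΔS_gas = nR ln(P₁/P₂) = 2.33 × 8.314 × ln(109/22.6) = 30.5 J/K.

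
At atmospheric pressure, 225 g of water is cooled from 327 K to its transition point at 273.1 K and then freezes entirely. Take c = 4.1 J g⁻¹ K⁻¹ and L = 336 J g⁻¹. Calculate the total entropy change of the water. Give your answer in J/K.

Cooling step: ΔS₁ = m c ln(T_tr/T_i) = 225 × 4.1 × ln(273.1/327) = -166.2 J/K.
Phase change: ΔS₂ = −mL/T_tr = −225 × 336 / 273.1 = -276.8 J/K.
ΔS_total = (-166.2) + (-276.8) = -443 J/K.

ΔS = -443 J/K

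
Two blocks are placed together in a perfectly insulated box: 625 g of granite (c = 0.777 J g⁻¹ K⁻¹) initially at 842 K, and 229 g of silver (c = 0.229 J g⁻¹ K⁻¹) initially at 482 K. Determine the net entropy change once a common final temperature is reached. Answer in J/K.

ΔS_total = 6.35 J/K

Energy balance: T_f = (m₁c₁T₁ + m₂c₂T₂)/(m₁c₁ + m₂c₂) = 806.91 K.
ΔS₁ = m₁c₁ ln(T_f/T₁) = 485.625 × ln(806.91/842) = -20.67 J/K.
ΔS₂ = m₂c₂ ln(T_f/T₂) = 52.441 × ln(806.91/482) = 27.02 J/K.
ΔS_total = -20.67 + 27.02 = 6.35 J/K.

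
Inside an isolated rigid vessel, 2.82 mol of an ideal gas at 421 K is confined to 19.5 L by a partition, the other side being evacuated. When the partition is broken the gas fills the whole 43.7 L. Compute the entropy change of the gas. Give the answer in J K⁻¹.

For an ideal gas in free expansion Q = 0 and W = 0, so T is unchanged.
Entropy is a state function; using a reversible isothermal path, ΔS_gas = nR ln(V₂/V₁) = 2.82 × 8.314 × ln(43.7/19.5) = 18.9 J/K.

ΔS_gas = 18.9 J/K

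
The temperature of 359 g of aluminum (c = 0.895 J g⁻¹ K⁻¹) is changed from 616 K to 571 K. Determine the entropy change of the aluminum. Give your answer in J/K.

ΔS = ∫dQ_rev/T = m c ln(T₂/T₁) = 359 × 0.895 × ln(571/616) = -24.4 J/K.

ΔS = -24.4 J/K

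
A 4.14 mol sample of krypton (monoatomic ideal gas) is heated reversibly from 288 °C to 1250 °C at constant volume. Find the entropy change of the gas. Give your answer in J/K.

In kelvin: T₁ = 561.15 K, T₂ = 1523.15 K. At constant volume, ΔS = nC_V ln(T₂/T₁) with C_V = 3R/2 = 12.47 J mol⁻¹ K⁻¹.
ΔS = 4.14 × 12.47 × ln(1523.15/561.15) = 51.6 J/K.

ΔS = 51.6 J/K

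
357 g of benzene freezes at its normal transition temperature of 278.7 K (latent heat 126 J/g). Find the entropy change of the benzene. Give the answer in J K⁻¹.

ΔS = -161 J/K

Heat released by the substance: Q = −mL = −357 × 126 = −44982 J.
At constant T, ΔS = Q_rev/T = −44982 / 278.7 = -161 J/K.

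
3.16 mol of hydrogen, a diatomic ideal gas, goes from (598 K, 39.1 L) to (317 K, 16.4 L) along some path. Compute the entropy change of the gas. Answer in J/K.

ΔS = -64.5 J/K

Entropy is a state function: ΔS = nC_V ln(T₂/T₁) + nR ln(V₂/V₁), with C_V = 5R/2 = 20.79 J mol⁻¹ K⁻¹ for a diatomic ideal gas.
ΔS = 3.16 × [20.79 × ln(317/598) + 8.314 × ln(16.4/39.1)] = -64.5 J/K.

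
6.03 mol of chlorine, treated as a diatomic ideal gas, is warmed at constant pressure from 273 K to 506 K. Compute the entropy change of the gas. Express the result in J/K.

At constant pressure, ΔS = nC_p ln(T₂/T₁) with C_p = 7R/2 = 29.1 J mol⁻¹ K⁻¹.
ΔS = 6.03 × 29.1 × ln(506/273) = 108 J/K.

ΔS = 108 J/K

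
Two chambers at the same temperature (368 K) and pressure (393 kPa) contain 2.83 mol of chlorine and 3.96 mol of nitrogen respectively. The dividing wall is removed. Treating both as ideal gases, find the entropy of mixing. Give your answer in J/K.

Mole fractions: x_A = 2.83/6.79 = 0.417, x_B = 0.583.
ΔS_mix = −R(n_A ln x_A + n_B ln x_B) = −8.314 × (2.83 ln 0.417 + 3.96 ln 0.583) = 38.3 J/K.

ΔS_mix = 38.3 J/K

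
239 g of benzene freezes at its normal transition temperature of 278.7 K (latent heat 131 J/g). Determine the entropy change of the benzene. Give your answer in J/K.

Heat released by the substance: Q = −mL = −239 × 131 = −31309 J.
At constant T, ΔS = Q_rev/T = −31309 / 278.7 = -112 J/K.

ΔS = -112 J/K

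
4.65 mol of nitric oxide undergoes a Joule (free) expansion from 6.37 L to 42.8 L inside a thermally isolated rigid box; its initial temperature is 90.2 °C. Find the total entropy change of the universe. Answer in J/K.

For an ideal gas in free expansion Q = 0 and W = 0, so T is unchanged.
Entropy is a state function; using a reversible isothermal path, ΔS_gas = nR ln(V₂/V₁) = 4.65 × 8.314 × ln(42.8/6.37) = 73.6 J/K.
The insulated surroundings exchange no heat, so ΔS_surr = 0 and ΔS_universe = ΔS_gas.

ΔS_universe = 73.6 J/K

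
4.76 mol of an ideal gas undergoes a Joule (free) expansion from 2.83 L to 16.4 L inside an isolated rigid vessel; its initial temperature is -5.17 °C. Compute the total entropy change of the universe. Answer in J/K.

ΔS_universe = 69.5 J/K

For an ideal gas in free expansion Q = 0 and W = 0, so T is unchanged.
Entropy is a state function; using a reversible isothermal path, ΔS_gas = nR ln(V₂/V₁) = 4.76 × 8.314 × ln(16.4/2.83) = 69.5 J/K.
The insulated surroundings exchange no heat, so ΔS_surr = 0 and ΔS_universe = ΔS_gas.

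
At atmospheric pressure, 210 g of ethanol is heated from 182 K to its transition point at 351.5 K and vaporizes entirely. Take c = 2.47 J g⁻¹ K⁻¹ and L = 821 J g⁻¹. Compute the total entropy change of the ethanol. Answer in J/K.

ΔS = 832 J/K

Warming step: ΔS₁ = m c ln(T_tr/T_i) = 210 × 2.47 × ln(351.5/182) = 341.4 J/K.
Phase change: ΔS₂ = +mL/T_tr = 210 × 821 / 351.5 = 490.5 J/K.
ΔS_total = (341.4) + (490.5) = 832 J/K.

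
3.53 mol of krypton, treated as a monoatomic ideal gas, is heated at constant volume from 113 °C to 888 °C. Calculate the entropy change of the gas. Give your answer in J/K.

ΔS = 48.5 J/K

In kelvin: T₁ = 386.15 K, T₂ = 1161.15 K. At constant volume, ΔS = nC_V ln(T₂/T₁) with C_V = 3R/2 = 12.47 J mol⁻¹ K⁻¹.
ΔS = 3.53 × 12.47 × ln(1161.15/386.15) = 48.5 J/K.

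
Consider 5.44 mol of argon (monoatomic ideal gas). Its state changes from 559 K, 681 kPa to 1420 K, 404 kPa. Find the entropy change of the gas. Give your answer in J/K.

ΔS = 129 J/K

ΔS = nC_p ln(T₂/T₁) − nR ln(P₂/P₁), with C_p = 5R/2 = 20.79 J mol⁻¹ K⁻¹ for a monoatomic ideal gas.
ΔS = 5.44 × [20.79 × ln(1420/559) − 8.314 × ln(404/681)] = 129 J/K.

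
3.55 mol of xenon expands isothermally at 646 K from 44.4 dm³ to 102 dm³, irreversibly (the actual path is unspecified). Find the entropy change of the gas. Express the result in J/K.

ΔS_gas = 24.5 J/K

Entropy is a state function, so ΔS_gas depends only on the end states.
For an isothermal ideal gas ΔS_gas = nR ln(V₂/V₁) = 3.55 × 8.314 × ln(102/44.4) = 24.5 J/K.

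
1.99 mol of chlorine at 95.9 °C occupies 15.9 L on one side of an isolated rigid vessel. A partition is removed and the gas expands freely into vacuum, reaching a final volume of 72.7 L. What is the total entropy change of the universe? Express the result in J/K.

ΔS_universe = 25.1 J/K

For an ideal gas in free expansion Q = 0 and W = 0, so T is unchanged.
Entropy is a state function; using a reversible isothermal path, ΔS_gas = nR ln(V₂/V₁) = 1.99 × 8.314 × ln(72.7/15.9) = 25.1 J/K.
The insulated surroundings exchange no heat, so ΔS_surr = 0 and ΔS_universe = ΔS_gas.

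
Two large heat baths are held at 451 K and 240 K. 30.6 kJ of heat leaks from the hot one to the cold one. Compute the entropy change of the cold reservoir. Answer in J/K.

ΔS_cold = 128 J/K

The cold reservoir gains heat Q, so ΔS_cold = +Q/T_C = 30600/240 = 128 J/K.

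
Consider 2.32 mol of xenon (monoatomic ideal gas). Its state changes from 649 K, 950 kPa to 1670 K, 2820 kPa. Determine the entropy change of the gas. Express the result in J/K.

ΔS = 24.6 J/K

ΔS = nC_p ln(T₂/T₁) − nR ln(P₂/P₁), with C_p = 5R/2 = 20.79 J mol⁻¹ K⁻¹ for a monoatomic ideal gas.
ΔS = 2.32 × [20.79 × ln(1670/649) − 8.314 × ln(2820/950)] = 24.6 J/K.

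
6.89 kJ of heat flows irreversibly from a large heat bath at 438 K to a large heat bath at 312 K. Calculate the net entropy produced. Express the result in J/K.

ΔS_hot = −Q/T_H = −6890/438 = -15.73 J/K and ΔS_cold = +Q/T_C = 6890/312 = 22.08 J/K.
ΔS_total = -15.73 + 22.08 = 6.35 J/K, positive as the second law requires.

ΔS_total = 6.35 J/K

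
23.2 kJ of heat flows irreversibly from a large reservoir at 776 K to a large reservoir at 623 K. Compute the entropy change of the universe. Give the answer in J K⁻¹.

ΔS_total = 7.34 J/K

ΔS_hot = −Q/T_H = −23200/776 = -29.9 J/K and ΔS_cold = +Q/T_C = 23200/623 = 37.24 J/K.
ΔS_total = -29.9 + 37.24 = 7.34 J/K, positive as the second law requires.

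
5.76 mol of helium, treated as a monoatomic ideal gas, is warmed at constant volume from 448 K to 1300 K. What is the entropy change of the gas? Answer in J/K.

ΔS = 76.5 J/K

At constant volume, ΔS = nC_V ln(T₂/T₁) with C_V = 3R/2 = 12.47 J mol⁻¹ K⁻¹.
ΔS = 5.76 × 12.47 × ln(1300/448) = 76.5 J/K.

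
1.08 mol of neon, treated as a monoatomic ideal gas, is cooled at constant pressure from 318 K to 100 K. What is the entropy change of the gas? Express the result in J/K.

At constant pressure, ΔS = nC_p ln(T₂/T₁) with C_p = 5R/2 = 20.79 J mol⁻¹ K⁻¹.
ΔS = 1.08 × 20.79 × ln(100/318) = -26 J/K.

ΔS = -26 J/K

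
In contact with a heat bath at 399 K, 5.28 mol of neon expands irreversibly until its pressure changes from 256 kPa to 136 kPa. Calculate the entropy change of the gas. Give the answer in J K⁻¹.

ΔS_gas = 27.8 J/K

Entropy is a state function, so ΔS_gas depends only on the end states.
For an isothermal ideal gas ΔS_gas = nR ln(P₁/P₂) = 5.28 × 8.314 × ln(256/136) = 27.8 J/K.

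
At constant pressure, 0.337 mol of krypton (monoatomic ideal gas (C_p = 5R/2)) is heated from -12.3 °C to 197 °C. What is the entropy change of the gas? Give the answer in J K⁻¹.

ΔS = 4.13 J/K

In kelvin: T₁ = 260.85 K, T₂ = 470.15 K. At constant pressure, ΔS = nC_p ln(T₂/T₁) with C_p = 5R/2 = 20.79 J mol⁻¹ K⁻¹.
ΔS = 0.337 × 20.79 × ln(470.15/260.85) = 4.13 J/K.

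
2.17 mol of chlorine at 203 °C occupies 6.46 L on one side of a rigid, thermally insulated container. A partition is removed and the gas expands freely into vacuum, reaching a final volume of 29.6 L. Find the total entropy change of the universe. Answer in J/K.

ΔS_universe = 27.5 J/K

For an ideal gas in free expansion Q = 0 and W = 0, so T is unchanged.
Entropy is a state function; using a reversible isothermal path, ΔS_gas = nR ln(V₂/V₁) = 2.17 × 8.314 × ln(29.6/6.46) = 27.5 J/K.
The insulated surroundings exchange no heat, so ΔS_surr = 0 and ΔS_universe = ΔS_gas.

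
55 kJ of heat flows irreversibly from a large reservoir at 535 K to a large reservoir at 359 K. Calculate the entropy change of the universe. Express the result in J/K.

ΔS_hot = −Q/T_H = −55000/535 = -102.8 J/K and ΔS_cold = +Q/T_C = 55000/359 = 153.2 J/K.
ΔS_total = -102.8 + 153.2 = 50.4 J/K, positive as the second law requires.

ΔS_total = 50.4 J/K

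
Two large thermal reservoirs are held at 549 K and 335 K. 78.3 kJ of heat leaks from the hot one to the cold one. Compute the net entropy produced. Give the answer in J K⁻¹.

ΔS_total = 91.1 J/K

ΔS_hot = −Q/T_H = −78300/549 = -142.6 J/K and ΔS_cold = +Q/T_C = 78300/335 = 233.7 J/K.
ΔS_total = -142.6 + 233.7 = 91.1 J/K, positive as the second law requires.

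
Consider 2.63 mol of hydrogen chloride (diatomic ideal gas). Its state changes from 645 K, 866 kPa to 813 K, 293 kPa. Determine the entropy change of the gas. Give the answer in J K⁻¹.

ΔS = 41.4 J/K

ΔS = nC_p ln(T₂/T₁) − nR ln(P₂/P₁), with C_p = 7R/2 = 29.1 J mol⁻¹ K⁻¹ for a diatomic ideal gas.
ΔS = 2.63 × [29.1 × ln(813/645) − 8.314 × ln(293/866)] = 41.4 J/K.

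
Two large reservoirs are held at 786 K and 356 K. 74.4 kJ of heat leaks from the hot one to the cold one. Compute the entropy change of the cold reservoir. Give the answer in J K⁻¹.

The cold reservoir gains heat Q, so ΔS_cold = +Q/T_C = 74400/356 = 209 J/K.

ΔS_cold = 209 J/K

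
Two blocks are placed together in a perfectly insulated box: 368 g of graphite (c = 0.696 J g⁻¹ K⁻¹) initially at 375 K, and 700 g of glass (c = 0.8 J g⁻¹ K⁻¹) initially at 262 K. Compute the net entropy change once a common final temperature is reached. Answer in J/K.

Energy balance: T_f = (m₁c₁T₁ + m₂c₂T₂)/(m₁c₁ + m₂c₂) = 297.46 K.
ΔS₁ = m₁c₁ ln(T_f/T₁) = 256.128 × ln(297.46/375) = -59.33 J/K.
ΔS₂ = m₂c₂ ln(T_f/T₂) = 560 × ln(297.46/262) = 71.09 J/K.
ΔS_total = -59.33 + 71.09 = 11.8 J/K.

ΔS_total = 11.8 J/K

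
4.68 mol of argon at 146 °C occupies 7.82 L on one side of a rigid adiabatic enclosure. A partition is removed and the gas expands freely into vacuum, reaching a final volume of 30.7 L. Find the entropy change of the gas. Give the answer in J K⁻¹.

ΔS_gas = 53.2 J/K

For an ideal gas in free expansion Q = 0 and W = 0, so T is unchanged.
Entropy is a state function; using a reversible isothermal path, ΔS_gas = nR ln(V₂/V₁) = 4.68 × 8.314 × ln(30.7/7.82) = 53.2 J/K.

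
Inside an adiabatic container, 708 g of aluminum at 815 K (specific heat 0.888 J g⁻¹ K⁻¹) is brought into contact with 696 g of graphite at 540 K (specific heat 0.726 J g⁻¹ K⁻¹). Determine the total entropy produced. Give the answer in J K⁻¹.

ΔS_total = 23.2 J/K

Energy balance: T_f = (m₁c₁T₁ + m₂c₂T₂)/(m₁c₁ + m₂c₂) = 692.46 K.
ΔS₁ = m₁c₁ ln(T_f/T₁) = 628.704 × ln(692.46/815) = -102.44 J/K.
ΔS₂ = m₂c₂ ln(T_f/T₂) = 505.296 × ln(692.46/540) = 125.66 J/K.
ΔS_total = -102.44 + 125.66 = 23.2 J/K.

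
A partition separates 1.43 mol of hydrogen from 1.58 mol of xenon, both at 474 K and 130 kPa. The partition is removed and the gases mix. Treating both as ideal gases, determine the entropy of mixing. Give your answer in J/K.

Mole fractions: x_A = 1.43/3.01 = 0.475, x_B = 0.525.
ΔS_mix = −R(n_A ln x_A + n_B ln x_B) = −8.314 × (1.43 ln 0.475 + 1.58 ln 0.525) = 17.3 J/K.

ΔS_mix = 17.3 J/K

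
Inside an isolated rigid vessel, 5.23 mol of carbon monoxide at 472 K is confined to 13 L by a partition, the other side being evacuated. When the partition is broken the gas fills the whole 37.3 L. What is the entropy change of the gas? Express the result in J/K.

For an ideal gas in free expansion Q = 0 and W = 0, so T is unchanged.
Entropy is a state function; using a reversible isothermal path, ΔS_gas = nR ln(V₂/V₁) = 5.23 × 8.314 × ln(37.3/13) = 45.8 J/K.

ΔS_gas = 45.8 J/K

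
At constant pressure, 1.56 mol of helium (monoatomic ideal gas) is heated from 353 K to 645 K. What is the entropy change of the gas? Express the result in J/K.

ΔS = 19.5 J/K

At constant pressure, ΔS = nC_p ln(T₂/T₁) with C_p = 5R/2 = 20.79 J mol⁻¹ K⁻¹.
ΔS = 1.56 × 20.79 × ln(645/353) = 19.5 J/K.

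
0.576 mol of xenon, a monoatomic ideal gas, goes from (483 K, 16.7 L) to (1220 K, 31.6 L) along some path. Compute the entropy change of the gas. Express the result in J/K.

Entropy is a state function: ΔS = nC_V ln(T₂/T₁) + nR ln(V₂/V₁), with C_V = 3R/2 = 12.47 J mol⁻¹ K⁻¹ for a monoatomic ideal gas.
ΔS = 0.576 × [12.47 × ln(1220/483) + 8.314 × ln(31.6/16.7)] = 9.71 J/K.

ΔS = 9.71 J/K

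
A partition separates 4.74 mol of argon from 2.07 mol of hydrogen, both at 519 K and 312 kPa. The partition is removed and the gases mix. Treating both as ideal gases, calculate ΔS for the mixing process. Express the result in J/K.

ΔS_mix = 34.8 J/K

Mole fractions: x_A = 4.74/6.81 = 0.696, x_B = 0.304.
ΔS_mix = −R(n_A ln x_A + n_B ln x_B) = −8.314 × (4.74 ln 0.696 + 2.07 ln 0.304) = 34.8 J/K.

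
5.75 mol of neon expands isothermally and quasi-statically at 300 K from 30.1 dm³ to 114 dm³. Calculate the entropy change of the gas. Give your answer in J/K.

ΔS_gas = 63.7 J/K

For an isothermal ideal gas ΔS_gas = nR ln(V₂/V₁) = 5.75 × 8.314 × ln(114/30.1) = 63.7 J/K.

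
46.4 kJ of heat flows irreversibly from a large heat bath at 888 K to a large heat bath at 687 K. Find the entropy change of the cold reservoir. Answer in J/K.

ΔS_cold = 67.5 J/K

The cold reservoir gains heat Q, so ΔS_cold = +Q/T_C = 46400/687 = 67.5 J/K.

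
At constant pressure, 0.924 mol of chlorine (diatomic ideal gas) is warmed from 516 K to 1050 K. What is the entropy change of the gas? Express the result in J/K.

At constant pressure, ΔS = nC_p ln(T₂/T₁) with C_p = 7R/2 = 29.1 J mol⁻¹ K⁻¹.
ΔS = 0.924 × 29.1 × ln(1050/516) = 19.1 J/K.

ΔS = 19.1 J/K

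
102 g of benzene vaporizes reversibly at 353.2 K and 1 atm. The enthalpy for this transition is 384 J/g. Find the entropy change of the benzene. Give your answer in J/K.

ΔS = 111 J/K

Heat absorbed by the substance: Q = mL = 102 × 384 = 39168 J.
At constant T, ΔS = Q_rev/T = 39168 / 353.2 = 111 J/K.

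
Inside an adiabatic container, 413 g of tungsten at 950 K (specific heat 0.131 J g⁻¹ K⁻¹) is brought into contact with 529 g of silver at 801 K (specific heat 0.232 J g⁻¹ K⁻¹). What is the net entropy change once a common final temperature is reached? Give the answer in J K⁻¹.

Energy balance: T_f = (m₁c₁T₁ + m₂c₂T₂)/(m₁c₁ + m₂c₂) = 846.59 K.
ΔS₁ = m₁c₁ ln(T_f/T₁) = 54.103 × ln(846.59/950) = -6.235 J/K.
ΔS₂ = m₂c₂ ln(T_f/T₂) = 122.728 × ln(846.59/801) = 6.793 J/K.
ΔS_total = -6.235 + 6.793 = 0.558 J/K.

ΔS_total = 0.558 J/K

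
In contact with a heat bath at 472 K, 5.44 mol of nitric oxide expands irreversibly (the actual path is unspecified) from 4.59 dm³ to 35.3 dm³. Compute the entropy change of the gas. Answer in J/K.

Entropy is a state function, so ΔS_gas depends only on the end states.
For an isothermal ideal gas ΔS_gas = nR ln(V₂/V₁) = 5.44 × 8.314 × ln(35.3/4.59) = 92.3 J/K.

ΔS_gas = 92.3 J/K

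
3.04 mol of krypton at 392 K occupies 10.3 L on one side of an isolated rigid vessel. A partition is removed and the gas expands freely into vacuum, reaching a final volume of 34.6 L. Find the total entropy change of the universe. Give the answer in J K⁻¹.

ΔS_universe = 30.6 J/K

No heat is exchanged and no work is done, so the ideal-gas temperature stays constant.
Entropy is a state function; using a reversible isothermal path, ΔS_gas = nR ln(V₂/V₁) = 3.04 × 8.314 × ln(34.6/10.3) = 30.6 J/K.
The insulated surroundings exchange no heat, so ΔS_surr = 0 and ΔS_universe = ΔS_gas.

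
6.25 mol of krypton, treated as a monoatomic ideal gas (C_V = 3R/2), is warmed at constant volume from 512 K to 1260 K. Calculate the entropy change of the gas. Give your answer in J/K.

At constant volume, ΔS = nC_V ln(T₂/T₁) with C_V = 3R/2 = 12.47 J mol⁻¹ K⁻¹.
ΔS = 6.25 × 12.47 × ln(1260/512) = 70.2 J/K.

ΔS = 70.2 J/K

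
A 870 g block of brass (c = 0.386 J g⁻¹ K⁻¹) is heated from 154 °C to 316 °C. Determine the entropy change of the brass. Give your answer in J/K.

ΔS = 108 J/K

In kelvin: T₁ = 427.15 K, T₂ = 589.15 K. ΔS = ∫dQ_rev/T = m c ln(T₂/T₁) = 870 × 0.386 × ln(589.15/427.15) = 108 J/K.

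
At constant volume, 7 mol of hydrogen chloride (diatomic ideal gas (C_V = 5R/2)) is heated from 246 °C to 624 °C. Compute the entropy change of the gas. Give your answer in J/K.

In kelvin: T₁ = 519.15 K, T₂ = 897.15 K. At constant volume, ΔS = nC_V ln(T₂/T₁) with C_V = 5R/2 = 20.79 J mol⁻¹ K⁻¹.
ΔS = 7 × 20.79 × ln(897.15/519.15) = 79.6 J/K.

ΔS = 79.6 J/K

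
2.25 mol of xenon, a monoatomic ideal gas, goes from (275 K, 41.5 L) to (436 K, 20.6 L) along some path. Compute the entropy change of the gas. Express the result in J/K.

Entropy is a state function: ΔS = nC_V ln(T₂/T₁) + nR ln(V₂/V₁), with C_V = 3R/2 = 12.47 J mol⁻¹ K⁻¹ for a monoatomic ideal gas.
ΔS = 2.25 × [12.47 × ln(436/275) + 8.314 × ln(20.6/41.5)] = -0.17 J/K.

ΔS = -0.17 J/K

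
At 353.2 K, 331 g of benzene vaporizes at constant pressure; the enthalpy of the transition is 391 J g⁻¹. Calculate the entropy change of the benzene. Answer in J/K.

ΔS = 366 J/K

Heat absorbed by the substance: Q = mL = 331 × 391 = 129421 J.
At constant T, ΔS = Q_rev/T = 129421 / 353.2 = 366 J/K.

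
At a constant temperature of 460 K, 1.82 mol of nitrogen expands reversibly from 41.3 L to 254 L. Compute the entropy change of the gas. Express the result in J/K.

For an isothermal ideal gas ΔS_gas = nR ln(V₂/V₁) = 1.82 × 8.314 × ln(254/41.3) = 27.5 J/K.

ΔS_gas = 27.5 J/K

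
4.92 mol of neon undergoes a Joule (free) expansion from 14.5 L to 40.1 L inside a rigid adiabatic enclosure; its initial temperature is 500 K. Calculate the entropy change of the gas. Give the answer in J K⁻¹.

For an ideal gas in free expansion Q = 0 and W = 0, so T is unchanged.
Entropy is a state function; using a reversible isothermal path, ΔS_gas = nR ln(V₂/V₁) = 4.92 × 8.314 × ln(40.1/14.5) = 41.6 J/K.

ΔS_gas = 41.6 J/K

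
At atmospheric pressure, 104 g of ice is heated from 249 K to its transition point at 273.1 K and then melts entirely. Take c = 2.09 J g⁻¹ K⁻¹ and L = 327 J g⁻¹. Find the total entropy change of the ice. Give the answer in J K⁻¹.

Warming step: ΔS₁ = m c ln(T_tr/T_i) = 104 × 2.09 × ln(273.1/249) = 20.08 J/K.
Phase change: ΔS₂ = +mL/T_tr = 104 × 327 / 273.1 = 124.5 J/K.
ΔS_total = (20.08) + (124.5) = 145 J/K.

ΔS = 145 J/K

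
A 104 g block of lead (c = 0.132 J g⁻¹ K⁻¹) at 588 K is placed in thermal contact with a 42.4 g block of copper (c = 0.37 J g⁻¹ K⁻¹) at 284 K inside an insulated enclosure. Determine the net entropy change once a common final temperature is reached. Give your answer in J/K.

ΔS_total = 1.93 J/K

Energy balance: T_f = (m₁c₁T₁ + m₂c₂T₂)/(m₁c₁ + m₂c₂) = 425.87 K.
ΔS₁ = m₁c₁ ln(T_f/T₁) = 13.728 × ln(425.87/588) = -4.428 J/K.
ΔS₂ = m₂c₂ ln(T_f/T₂) = 15.688 × ln(425.87/284) = 6.356 J/K.
ΔS_total = -4.428 + 6.356 = 1.93 J/K.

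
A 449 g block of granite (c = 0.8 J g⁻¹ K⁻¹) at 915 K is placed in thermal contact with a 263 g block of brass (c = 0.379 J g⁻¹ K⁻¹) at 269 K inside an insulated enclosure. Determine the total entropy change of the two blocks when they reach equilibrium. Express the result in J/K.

Energy balance: T_f = (m₁c₁T₁ + m₂c₂T₂)/(m₁c₁ + m₂c₂) = 774.68 K.
ΔS₁ = m₁c₁ ln(T_f/T₁) = 359.2 × ln(774.68/915) = -59.8 J/K.
ΔS₂ = m₂c₂ ln(T_f/T₂) = 99.677 × ln(774.68/269) = 105.4 J/K.
ΔS_total = -59.8 + 105.4 = 45.6 J/K.

ΔS_total = 45.6 J/K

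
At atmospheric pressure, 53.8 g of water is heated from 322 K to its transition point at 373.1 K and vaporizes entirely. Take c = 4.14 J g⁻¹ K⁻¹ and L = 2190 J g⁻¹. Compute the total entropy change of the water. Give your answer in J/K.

Warming step: ΔS₁ = m c ln(T_tr/T_i) = 53.8 × 4.14 × ln(373.1/322) = 32.81 J/K.
Phase change: ΔS₂ = +mL/T_tr = 53.8 × 2190 / 373.1 = 315.8 J/K.
ΔS_total = (32.81) + (315.8) = 349 J/K.

ΔS = 349 J/K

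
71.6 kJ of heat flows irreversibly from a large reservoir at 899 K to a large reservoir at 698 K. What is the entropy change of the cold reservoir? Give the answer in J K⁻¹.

ΔS_cold = 103 J/K

The cold reservoir gains heat Q, so ΔS_cold = +Q/T_C = 71600/698 = 103 J/K.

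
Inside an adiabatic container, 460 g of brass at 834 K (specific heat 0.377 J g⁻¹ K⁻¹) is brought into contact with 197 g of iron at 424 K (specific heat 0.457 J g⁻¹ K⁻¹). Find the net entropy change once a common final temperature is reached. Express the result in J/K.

Energy balance: T_f = (m₁c₁T₁ + m₂c₂T₂)/(m₁c₁ + m₂c₂) = 693.89 K.
ΔS₁ = m₁c₁ ln(T_f/T₁) = 173.42 × ln(693.89/834) = -31.9 J/K.
ΔS₂ = m₂c₂ ln(T_f/T₂) = 90.029 × ln(693.89/424) = 44.35 J/K.
ΔS_total = -31.9 + 44.35 = 12.5 J/K.

ΔS_total = 12.5 J/K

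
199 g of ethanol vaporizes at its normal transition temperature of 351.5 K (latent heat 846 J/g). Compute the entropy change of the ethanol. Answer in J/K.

Heat absorbed by the substance: Q = mL = 199 × 846 = 168354 J.
At constant T, ΔS = Q_rev/T = 168354 / 351.5 = 479 J/K.

ΔS = 479 J/K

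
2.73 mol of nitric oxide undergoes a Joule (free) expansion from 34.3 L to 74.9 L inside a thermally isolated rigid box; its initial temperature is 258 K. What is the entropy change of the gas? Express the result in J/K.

ΔS_gas = 17.7 J/K

For an ideal gas in free expansion Q = 0 and W = 0, so T is unchanged.
Entropy is a state function; using a reversible isothermal path, ΔS_gas = nR ln(V₂/V₁) = 2.73 × 8.314 × ln(74.9/34.3) = 17.7 J/K.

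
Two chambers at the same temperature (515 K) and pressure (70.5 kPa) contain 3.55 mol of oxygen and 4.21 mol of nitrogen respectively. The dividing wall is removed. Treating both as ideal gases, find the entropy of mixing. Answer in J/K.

Mole fractions: x_A = 3.55/7.76 = 0.457, x_B = 0.543.
ΔS_mix = −R(n_A ln x_A + n_B ln x_B) = −8.314 × (3.55 ln 0.457 + 4.21 ln 0.543) = 44.5 J/K.

ΔS_mix = 44.5 J/K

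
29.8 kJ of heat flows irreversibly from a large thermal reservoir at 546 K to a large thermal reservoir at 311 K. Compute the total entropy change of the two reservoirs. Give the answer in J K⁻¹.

ΔS_total = 41.2 J/K

ΔS_hot = −Q/T_H = −29800/546 = -54.58 J/K and ΔS_cold = +Q/T_C = 29800/311 = 95.82 J/K.
ΔS_total = -54.58 + 95.82 = 41.2 J/K, positive as the second law requires.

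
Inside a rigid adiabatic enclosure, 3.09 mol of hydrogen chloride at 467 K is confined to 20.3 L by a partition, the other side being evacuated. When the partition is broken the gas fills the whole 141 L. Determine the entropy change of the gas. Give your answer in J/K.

ΔS_gas = 49.8 J/K

No heat is exchanged and no work is done, so the ideal-gas temperature stays constant.
Entropy is a state function; using a reversible isothermal path, ΔS_gas = nR ln(V₂/V₁) = 3.09 × 8.314 × ln(141/20.3) = 49.8 J/K.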